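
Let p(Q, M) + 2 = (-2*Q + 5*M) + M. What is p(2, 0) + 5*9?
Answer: 39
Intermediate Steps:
p(Q, M) = -2 - 2*Q + 6*M (p(Q, M) = -2 + ((-2*Q + 5*M) + M) = -2 + (-2*Q + 6*M) = -2 - 2*Q + 6*M)
p(2, 0) + 5*9 = (-2 - 2*2 + 6*0) + 5*9 = (-2 - 4 + 0) + 45 = -6 + 45 = 39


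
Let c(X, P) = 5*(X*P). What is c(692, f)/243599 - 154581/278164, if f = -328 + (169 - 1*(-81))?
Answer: -112726677339/67760472236 ≈ -1.6636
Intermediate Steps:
f = -78 (f = -328 + (169 + 81) = -328 + 250 = -78)
c(X, P) = 5*P*X (c(X, P) = 5*(P*X) = 5*P*X)
c(692, f)/243599 - 154581/278164 = (5*(-78)*692)/243599 - 154581/278164 = -269880*1/243599 - 154581*1/278164 = -269880/243599 - 154581/278164 = -112726677339/67760472236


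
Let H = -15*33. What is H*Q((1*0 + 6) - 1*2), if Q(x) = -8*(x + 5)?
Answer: 35640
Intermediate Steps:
H = -495
Q(x) = -40 - 8*x (Q(x) = -8*(5 + x) = -40 - 8*x)
H*Q((1*0 + 6) - 1*2) = -495*(-40 - 8*((1*0 + 6) - 1*2)) = -495*(-40 - 8*((0 + 6) - 2)) = -495*(-40 - 8*(6 - 2)) = -495*(-40 - 8*4) = -495*(-40 - 32) = -495*(-72) = 35640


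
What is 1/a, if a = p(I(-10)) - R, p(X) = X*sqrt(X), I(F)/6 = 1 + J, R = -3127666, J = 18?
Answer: 82307/257428766474 - 3*sqrt(114)/257428766474 ≈ 3.1960e-7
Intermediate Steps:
I(F) = 114 (I(F) = 6*(1 + 18) = 6*19 = 114)
p(X) = X**(3/2)
a = 3127666 + 114*sqrt(114) (a = 114**(3/2) - 1*(-3127666) = 114*sqrt(114) + 3127666 = 3127666 + 114*sqrt(114) ≈ 3.1289e+6)
1/a = 1/(3127666 + 114*sqrt(114))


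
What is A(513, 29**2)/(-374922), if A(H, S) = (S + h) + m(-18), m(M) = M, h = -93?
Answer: -365/187461 ≈ -0.0019471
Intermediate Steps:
A(H, S) = -111 + S (A(H, S) = (S - 93) - 18 = (-93 + S) - 18 = -111 + S)
A(513, 29**2)/(-374922) = (-111 + 29**2)/(-374922) = (-111 + 841)*(-1/374922) = 730*(-1/374922) = -365/187461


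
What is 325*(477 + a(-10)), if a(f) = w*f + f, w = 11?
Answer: 116025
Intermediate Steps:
a(f) = 12*f (a(f) = 11*f + f = 12*f)
325*(477 + a(-10)) = 325*(477 + 12*(-10)) = 325*(477 - 120) = 325*357 = 116025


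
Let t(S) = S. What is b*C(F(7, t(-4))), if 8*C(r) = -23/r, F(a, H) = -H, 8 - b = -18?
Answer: -299/16 ≈ -18.688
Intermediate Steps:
b = 26 (b = 8 - 1*(-18) = 8 + 18 = 26)
C(r) = -23/(8*r) (C(r) = (-23/r)/8 = -23/(8*r))
b*C(F(7, t(-4))) = 26*(-23/(8*((-1*(-4))))) = 26*(-23/8/4) = 26*(-23/8*1/4) = 26*(-23/32) = -299/16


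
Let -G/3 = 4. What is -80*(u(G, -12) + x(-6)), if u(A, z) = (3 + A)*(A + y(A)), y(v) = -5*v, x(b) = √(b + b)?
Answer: 34560 - 160*I*√3 ≈ 34560.0 - 277.13*I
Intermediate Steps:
G = -12 (G = -3*4 = -12)
x(b) = √2*√b (x(b) = √(2*b) = √2*√b)
u(A, z) = -4*A*(3 + A) (u(A, z) = (3 + A)*(A - 5*A) = (3 + A)*(-4*A) = -4*A*(3 + A))
-80*(u(G, -12) + x(-6)) = -80*(4*(-12)*(-3 - 1*(-12)) + √2*√(-6)) = -80*(4*(-12)*(-3 + 12) + √2*(I*√6)) = -80*(4*(-12)*9 + 2*I*√3) = -80*(-432 + 2*I*√3) = -(-34560 + 160*I*√3) = 34560 - 160*I*√3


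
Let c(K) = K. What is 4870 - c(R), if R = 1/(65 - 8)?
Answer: 277589/57 ≈ 4870.0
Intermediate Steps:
R = 1/57 ≈ 0.017544
4870 - c(R) = 4870 - 1*1/57 = 4870 - 1/57 = 277589/57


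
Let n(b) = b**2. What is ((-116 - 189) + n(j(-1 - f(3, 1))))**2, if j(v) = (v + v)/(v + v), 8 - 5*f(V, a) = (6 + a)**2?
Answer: 92416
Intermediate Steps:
f(V, a) = 8/5 - (6 + a)**2/5
j(v) = 1 (j(v) = (2*v)/((2*v)) = (2*v)*(1/(2*v)) = 1)
((-116 - 189) + n(j(-1 - f(3, 1))))**2 = ((-116 - 189) + 1**2)**2 = (-305 + 1)**2 = (-304)**2 = 92416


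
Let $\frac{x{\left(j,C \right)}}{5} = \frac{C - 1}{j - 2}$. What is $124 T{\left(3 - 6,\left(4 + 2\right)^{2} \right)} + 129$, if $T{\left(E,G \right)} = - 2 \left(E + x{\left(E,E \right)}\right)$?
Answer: $-119$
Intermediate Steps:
$x{\left(j,C \right)} = \frac{5 \left(-1 + C\right)}{-2 + j}$ ($x{\left(j,C \right)} = 5 \frac{C - 1}{j - 2} = 5 \frac{-1 + C}{-2 + j} = \frac{5 \left(-1 + C\right)}{-2 + j}$)
$T{\left(E,G \right)} = - 2 E - \frac{10 \left(-1 + E\right)}{-2 + E}$ ($T{\left(E,G \right)} = - 2 \left(E + \frac{5 \left(-1 + E\right)}{-2 + E}\right) = - 2 E - \frac{10 \left(-1 + E\right)}{-2 + E}$)
$124 T{\left(3 - 6,\left(4 + 2\right)^{2} \right)} + 129 = 124 \frac{2 \left(5 - \left(3 - 6\right)^{2} - 3 \left(3 - 6\right)\right)}{-2 + \left(3 - 6\right)} + 129 = 124 \frac{2 \left(5 - \left(-3\right)^{2} - -9\right)}{-2 - 3} + 129 = 124 \frac{2 \left(5 - 9 + 9\right)}{-5} + 129 = 124 \cdot 2 \left(- \frac{1}{5}\right) \left(5 - 9 + 9\right) + 129 = 124 \cdot 2 \left(- \frac{1}{5}\right) 5 + 129 = 124 \left(-2\right) + 129 = -248 + 129 = -119$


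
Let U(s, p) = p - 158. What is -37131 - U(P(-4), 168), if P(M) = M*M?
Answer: -37141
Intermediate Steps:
P(M) = M²
U(s, p) = -158 + p
-37131 - U(P(-4), 168) = -37131 - (-158 + 168) = -37131 - 1*10 = -37131 - 10 = -37141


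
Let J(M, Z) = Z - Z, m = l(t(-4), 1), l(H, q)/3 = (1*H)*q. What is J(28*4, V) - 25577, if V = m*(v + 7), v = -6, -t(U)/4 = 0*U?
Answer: -25577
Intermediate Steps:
t(U) = 0 (t(U) = -0*U = -4*0 = 0)
l(H, q) = 3*H*q (l(H, q) = 3*((1*H)*q) = 3*(H*q) = 3*H*q)
m = 0 (m = 3*0*1 = 0)
V = 0 (V = 0*(-6 + 7) = 0*1 = 0)
J(M, Z) = 0
J(28*4, V) - 25577 = 0 - 25577 = -25577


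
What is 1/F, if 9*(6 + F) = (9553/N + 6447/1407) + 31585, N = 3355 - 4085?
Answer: 440190/1541765269 ≈ 0.00028551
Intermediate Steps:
N = -730
F = 1541765269/440190 (F = -6 + ((9553/(-730) + 6447/1407) + 31585)/9 = -6 + ((9553*(-1/730) + 6447*(1/1407)) + 31585)/9 = -6 + ((-9553/730 + 307/67) + 31585)/9 = -6 + (-415941/48910 + 31585)/9 = -6 + (⅑)*(1544406409/48910) = -6 + 1544406409/440190 = 1541765269/440190 ≈ 3502.5)
1/F = 1/(1541765269/440190) = 440190/1541765269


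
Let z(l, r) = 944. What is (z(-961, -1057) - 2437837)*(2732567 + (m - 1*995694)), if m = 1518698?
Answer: -7933478180903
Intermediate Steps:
(z(-961, -1057) - 2437837)*(2732567 + (m - 1*995694)) = (944 - 2437837)*(2732567 + (1518698 - 1*995694)) = -2436893*(2732567 + (1518698 - 995694)) = -2436893*(2732567 + 523004) = -2436893*3255571 = -7933478180903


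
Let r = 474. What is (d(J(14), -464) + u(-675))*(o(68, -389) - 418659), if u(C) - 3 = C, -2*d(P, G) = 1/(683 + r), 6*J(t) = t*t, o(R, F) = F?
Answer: 325811705716/1157 ≈ 2.8160e+8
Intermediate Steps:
J(t) = t²/6 (J(t) = (t*t)/6 = t²/6)
d(P, G) = -1/2314 (d(P, G) = -1/(2*(683 + 474)) = -½/1157 = -½*1/1157 = -1/2314)
u(C) = 3 + C
(d(J(14), -464) + u(-675))*(o(68, -389) - 418659) = (-1/2314 + (3 - 675))*(-389 - 418659) = (-1/2314 - 672)*(-419048) = -1555009/2314*(-419048) = 325811705716/1157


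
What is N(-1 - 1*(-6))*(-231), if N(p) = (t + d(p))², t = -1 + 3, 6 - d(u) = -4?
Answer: -33264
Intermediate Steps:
d(u) = 10 (d(u) = 6 - 1*(-4) = 6 + 4 = 10)
t = 2
N(p) = 144 (N(p) = (2 + 10)² = 12² = 144)
N(-1 - 1*(-6))*(-231) = 144*(-231) = -33264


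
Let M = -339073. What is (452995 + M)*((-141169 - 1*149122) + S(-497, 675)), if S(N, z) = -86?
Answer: -33080328594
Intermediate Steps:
(452995 + M)*((-141169 - 1*149122) + S(-497, 675)) = (452995 - 339073)*((-141169 - 1*149122) - 86) = 113922*((-141169 - 149122) - 86) = 113922*(-290291 - 86) = 113922*(-290377) = -33080328594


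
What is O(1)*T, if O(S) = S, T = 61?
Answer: 61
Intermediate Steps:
O(1)*T = 1*61 = 61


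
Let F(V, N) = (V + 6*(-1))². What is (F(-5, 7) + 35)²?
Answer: 24336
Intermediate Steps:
F(V, N) = (-6 + V)² (F(V, N) = (V - 6)² = (-6 + V)²)
(F(-5, 7) + 35)² = ((-6 - 5)² + 35)² = ((-11)² + 35)² = (121 + 35)² = 156² = 24336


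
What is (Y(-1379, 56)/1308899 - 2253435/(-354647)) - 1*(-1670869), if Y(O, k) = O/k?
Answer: 6204923999149354717/3713576829224 ≈ 1.6709e+6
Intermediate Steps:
(Y(-1379, 56)/1308899 - 2253435/(-354647)) - 1*(-1670869) = (-1379/56/1308899 - 2253435/(-354647)) - 1*(-1670869) = (-1379*1/56*(1/1308899) - 2253435*(-1/354647)) + 1670869 = (-197/8*1/1308899 + 2253435/354647) + 1670869 = (-197/10471192 + 2253435/354647) + 1670869 = 23596080679061/3713576829224 + 1670869 = 6204923999149354717/3713576829224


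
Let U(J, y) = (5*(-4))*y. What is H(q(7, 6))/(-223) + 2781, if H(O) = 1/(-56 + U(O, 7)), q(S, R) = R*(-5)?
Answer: 121551949/43708 ≈ 2781.0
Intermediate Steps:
q(S, R) = -5*R
U(J, y) = -20*y
H(O) = -1/196 (H(O) = 1/(-56 - 20*7) = 1/(-56 - 140) = 1/(-196) = -1/196)
H(q(7, 6))/(-223) + 2781 = -1/196/(-223) + 2781 = -1/196*(-1/223) + 2781 = 1/43708 + 2781 = 121551949/43708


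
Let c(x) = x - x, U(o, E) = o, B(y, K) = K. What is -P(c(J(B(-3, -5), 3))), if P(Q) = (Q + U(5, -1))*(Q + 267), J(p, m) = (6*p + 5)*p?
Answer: -1335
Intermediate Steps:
J(p, m) = p*(5 + 6*p) (J(p, m) = (5 + 6*p)*p = p*(5 + 6*p))
c(x) = 0
P(Q) = (5 + Q)*(267 + Q) (P(Q) = (Q + 5)*(Q + 267) = (5 + Q)*(267 + Q))
-P(c(J(B(-3, -5), 3))) = -(1335 + 0**2 + 272*0) = -(1335 + 0 + 0) = -1*1335 = -1335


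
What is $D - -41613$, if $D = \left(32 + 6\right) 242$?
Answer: $50809$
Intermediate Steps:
$D = 9196$ ($D = 38 \cdot 242 = 9196$)
$D - -41613 = 9196 - -41613 = 9196 + 41613 = 50809$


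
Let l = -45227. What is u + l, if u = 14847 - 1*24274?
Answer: -54654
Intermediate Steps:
u = -9427 (u = 14847 - 24274 = -9427)
u + l = -9427 - 45227 = -54654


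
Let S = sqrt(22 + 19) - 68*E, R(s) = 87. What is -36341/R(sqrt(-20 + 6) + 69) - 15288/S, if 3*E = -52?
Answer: -468478104155/1087754649 + 137592*sqrt(41)/12502927 ≈ -430.61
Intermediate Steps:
E = -52/3 (E = (1/3)*(-52) = -52/3 ≈ -17.333)
S = 3536/3 + sqrt(41) (S = sqrt(22 + 19) - 68*(-52/3) = sqrt(41) + 3536/3 = 3536/3 + sqrt(41) ≈ 1185.1)
-36341/R(sqrt(-20 + 6) + 69) - 15288/S = -36341/87 - 15288/(3536/3 + sqrt(41))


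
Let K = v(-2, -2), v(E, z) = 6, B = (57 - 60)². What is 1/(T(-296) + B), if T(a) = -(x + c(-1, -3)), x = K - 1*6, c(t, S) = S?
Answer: 1/12 ≈ 0.083333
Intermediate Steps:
B = 9 (B = (-3)² = 9)
K = 6
x = 0 (x = 6 - 1*6 = 6 - 6 = 0)
T(a) = 3 (T(a) = -(0 - 3) = -1*(-3) = 3)
1/(T(-296) + B) = 1/(3 + 9) = 1/12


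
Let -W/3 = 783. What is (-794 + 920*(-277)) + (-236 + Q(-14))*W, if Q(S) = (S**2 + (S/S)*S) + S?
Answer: -95902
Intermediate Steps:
W = -2349 (W = -3*783 = -2349)
Q(S) = S**2 + 2*S (Q(S) = (S**2 + 1*S) + S = (S**2 + S) + S = (S + S**2) + S = S**2 + 2*S)
(-794 + 920*(-277)) + (-236 + Q(-14))*W = (-794 + 920*(-277)) + (-236 - 14*(2 - 14))*(-2349) = (-794 - 254840) + (-236 - 14*(-12))*(-2349) = -255634 + (-236 + 168)*(-2349) = -255634 - 68*(-2349) = -255634 + 159732 = -95902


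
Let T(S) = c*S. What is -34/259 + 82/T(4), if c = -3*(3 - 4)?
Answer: 10415/1554 ≈ 6.7021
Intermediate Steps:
c = 3 (c = -3*(-1) = 3)
T(S) = 3*S
-34/259 + 82/T(4) = -34/259 + 82/((3*4)) = -34*1/259 + 82/12 = -34/259 + 82*(1/12) = -34/259 + 41/6 = 10415/1554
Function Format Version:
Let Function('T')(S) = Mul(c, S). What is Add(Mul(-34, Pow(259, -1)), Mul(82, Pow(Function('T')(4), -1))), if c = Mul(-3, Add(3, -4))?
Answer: Rational(10415, 1554) ≈ 6.7021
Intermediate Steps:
c = 3 (c = Mul(-3, -1) = 3)
Function('T')(S) = Mul(3, S)
Add(Mul(-34, Pow(259, -1)), Mul(82, Pow(Function('T')(4), -1))) = Add(Mul(-34, Pow(259, -1)), Mul(82, Pow(Mul(3, 4), -1))) = Add(Mul(-34, Rational(1, 259)), Mul(82, Pow(12, -1))) = Add(Rational(-34, 259), Mul(82, Rational(1, 12))) = Add(Rational(-34, 259), Rational(41, 6)) = Rational(10415, 1554)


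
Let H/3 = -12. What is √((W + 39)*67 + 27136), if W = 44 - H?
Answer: 3*√3901 ≈ 187.37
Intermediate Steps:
H = -36 (H = 3*(-12) = -36)
W = 80 (W = 44 - 1*(-36) = 44 + 36 = 80)
√((W + 39)*67 + 27136) = √((80 + 39)*67 + 27136) = √(119*67 + 27136) = √(7973 + 27136) = √35109 = 3*√3901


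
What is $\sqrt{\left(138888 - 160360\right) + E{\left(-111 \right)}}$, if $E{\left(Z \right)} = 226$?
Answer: $i \sqrt{21246} \approx 145.76 i$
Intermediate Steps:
$\sqrt{\left(138888 - 160360\right) + E{\left(-111 \right)}} = \sqrt{\left(138888 - 160360\right) + 226} = \sqrt{-21472 + 226} = \sqrt{-21246} = i \sqrt{21246}$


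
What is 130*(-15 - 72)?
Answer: -11310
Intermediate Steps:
130*(-15 - 72) = 130*(-87) = -11310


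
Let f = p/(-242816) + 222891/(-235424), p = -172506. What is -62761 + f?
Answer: -8008321704907/127599808 ≈ -62761.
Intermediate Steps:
f = -30155019/127599808 (f = -172506/(-242816) + 222891/(-235424) = -172506*(-1/242816) + 222891*(-1/235424) = 86253/121408 - 222891/235424 = -30155019/127599808 ≈ -0.23633)
-62761 + f = -62761 - 30155019/127599808 = -8008321704907/127599808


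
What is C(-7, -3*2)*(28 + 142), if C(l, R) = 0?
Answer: 0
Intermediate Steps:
C(-7, -3*2)*(28 + 142) = 0*(28 + 142) = 0*170 = 0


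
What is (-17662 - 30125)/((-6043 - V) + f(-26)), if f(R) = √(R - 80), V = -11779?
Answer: -137053116/16450901 + 47787*I*√106/32901802 ≈ -8.331 + 0.014954*I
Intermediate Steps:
f(R) = √(-80 + R)
(-17662 - 30125)/((-6043 - V) + f(-26)) = (-17662 - 30125)/((-6043 - 1*(-11779)) + √(-80 - 26)) = -47787/((-6043 + 11779) + √(-106)) = -47787/(5736 + I*√106)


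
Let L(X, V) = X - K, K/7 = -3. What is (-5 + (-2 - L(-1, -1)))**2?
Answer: 729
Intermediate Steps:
K = -21 (K = 7*(-3) = -21)
L(X, V) = 21 + X (L(X, V) = X - 1*(-21) = X + 21 = 21 + X)
(-5 + (-2 - L(-1, -1)))**2 = (-5 + (-2 - (21 - 1)))**2 = (-5 + (-2 - 1*20))**2 = (-5 + (-2 - 20))**2 = (-5 - 22)**2 = (-27)**2 = 729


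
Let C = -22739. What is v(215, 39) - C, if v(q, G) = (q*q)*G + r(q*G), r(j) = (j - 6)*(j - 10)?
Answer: 71999639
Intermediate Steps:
r(j) = (-10 + j)*(-6 + j) (r(j) = (-6 + j)*(-10 + j) = (-10 + j)*(-6 + j))
v(q, G) = 60 + G*q² + G²*q² - 16*G*q (v(q, G) = (q*q)*G + (60 + (q*G)² - 16*q*G) = q²*G + (60 + (G*q)² - 16*G*q) = G*q² + (60 + G²*q² - 16*G*q) = 60 + G*q² + G²*q² - 16*G*q)
v(215, 39) - C = (60 + 39*215² + 39²*215² - 16*39*215) - 1*(-22739) = (60 + 39*46225 + 1521*46225 - 134160) + 22739 = (60 + 1802775 + 70308225 - 134160) + 22739 = 71976900 + 22739 = 71999639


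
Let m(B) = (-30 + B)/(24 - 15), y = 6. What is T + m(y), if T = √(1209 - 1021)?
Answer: -8/3 + 2*√47 ≈ 11.045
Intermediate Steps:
T = 2*√47 (T = √188 = 2*√47 ≈ 13.711)
m(B) = -10/3 + B/9 (m(B) = (-30 + B)/9 = (-30 + B)*(⅑) = -10/3 + B/9)
T + m(y) = 2*√47 + (-10/3 + (⅑)*6) = 2*√47 + (-10/3 + ⅔) = 2*√47 - 8/3 = -8/3 + 2*√47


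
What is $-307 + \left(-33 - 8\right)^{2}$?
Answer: $1374$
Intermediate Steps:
$-307 + \left(-33 - 8\right)^{2} = -307 + \left(-41\right)^{2} = -307 + 1681 = 1374$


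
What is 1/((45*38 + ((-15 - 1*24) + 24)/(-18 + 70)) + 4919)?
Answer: 52/344693 ≈ 0.00015086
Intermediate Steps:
1/((45*38 + ((-15 - 1*24) + 24)/(-18 + 70)) + 4919) = 1/((1710 + ((-15 - 24) + 24)/52) + 4919) = 1/((1710 + (-39 + 24)*(1/52)) + 4919) = 1/((1710 - 15*1/52) + 4919) = 1/((1710 - 15/52) + 4919) = 1/(88905/52 + 4919) = 1/(344693/52) = 52/344693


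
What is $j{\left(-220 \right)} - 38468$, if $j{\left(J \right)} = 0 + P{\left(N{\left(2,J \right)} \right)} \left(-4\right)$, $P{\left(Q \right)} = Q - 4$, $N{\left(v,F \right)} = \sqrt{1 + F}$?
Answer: $-38452 - 4 i \sqrt{219} \approx -38452.0 - 59.195 i$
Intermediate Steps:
$P{\left(Q \right)} = -4 + Q$
$j{\left(J \right)} = 16 - 4 \sqrt{1 + J}$ ($j{\left(J \right)} = 0 + \left(-4 + \sqrt{1 + J}\right) \left(-4\right) = 0 - \left(-16 + 4 \sqrt{1 + J}\right) = 16 - 4 \sqrt{1 + J}$)
$j{\left(-220 \right)} - 38468 = \left(16 - 4 \sqrt{1 - 220}\right) - 38468 = \left(16 - 4 \sqrt{-219}\right) - 38468 = \left(16 - 4 i \sqrt{219}\right) - 38468 = -38452 - 4 i \sqrt{219}$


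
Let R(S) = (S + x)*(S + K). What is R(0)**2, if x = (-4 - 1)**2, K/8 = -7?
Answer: 1960000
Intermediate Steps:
K = -56 (K = 8*(-7) = -56)
x = 25 (x = (-5)**2 = 25)
R(S) = (-56 + S)*(25 + S) (R(S) = (S + 25)*(S - 56) = (25 + S)*(-56 + S) = (-56 + S)*(25 + S))
R(0)**2 = (-1400 + 0**2 - 31*0)**2 = (-1400 + 0 + 0)**2 = (-1400)**2 = 1960000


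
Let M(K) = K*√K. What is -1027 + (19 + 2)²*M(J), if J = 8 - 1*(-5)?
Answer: -1027 + 5733*√13 ≈ 19644.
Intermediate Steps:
J = 13 (J = 8 + 5 = 13)
M(K) = K^(3/2)
-1027 + (19 + 2)²*M(J) = -1027 + (19 + 2)²*13^(3/2) = -1027 + 21²*(13*√13) = -1027 + 441*(13*√13) = -1027 + 5733*√13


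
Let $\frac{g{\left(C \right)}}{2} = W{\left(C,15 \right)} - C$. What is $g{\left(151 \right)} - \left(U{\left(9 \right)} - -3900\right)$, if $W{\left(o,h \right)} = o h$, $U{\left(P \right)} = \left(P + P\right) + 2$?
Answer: $308$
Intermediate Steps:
$U{\left(P \right)} = 2 + 2 P$ ($U{\left(P \right)} = 2 P + 2 = 2 + 2 P$)
$W{\left(o,h \right)} = h o$
$g{\left(C \right)} = 28 C$ ($g{\left(C \right)} = 2 \left(15 C - C\right) = 2 \cdot 14 C = 28 C$)
$g{\left(151 \right)} - \left(U{\left(9 \right)} - -3900\right) = 28 \cdot 151 - \left(\left(2 + 2 \cdot 9\right) - -3900\right) = 4228 - \left(\left(2 + 18\right) + 3900\right) = 4228 - \left(20 + 3900\right) = 4228 - 3920 = 308$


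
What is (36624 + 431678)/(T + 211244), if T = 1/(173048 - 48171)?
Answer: 58480148854/26379516989 ≈ 2.2169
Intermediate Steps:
T = 1/124877 ≈ 8.0079e-6
(36624 + 431678)/(T + 211244) = (36624 + 431678)/(1/124877 + 211244) = 468302/(26379516989/124877) = 468302*(124877/26379516989) = 58480148854/26379516989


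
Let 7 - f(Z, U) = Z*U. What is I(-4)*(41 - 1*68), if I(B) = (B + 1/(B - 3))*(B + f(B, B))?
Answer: -10179/7 ≈ -1454.1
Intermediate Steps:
f(Z, U) = 7 - U*Z (f(Z, U) = 7 - Z*U = 7 - U*Z)
I(B) = (B + 1/(-3 + B))*(7 + B - B²) (I(B) = (B + 1/(B - 3))*(B + (7 - B*B)) = (B + 1/(-3 + B))*(B + (7 - B²)) = (B + 1/(-3 + B))*(7 + B - B²))
I(-4)*(41 - 1*68) = ((7 - 1*(-4)⁴ - 20*(-4) + 3*(-4)² + 4*(-4)³)/(-3 - 4))*(41 - 1*68) = ((7 - 1*256 + 80 + 3*16 + 4*(-64))/(-7))*(41 - 68) = -(7 - 256 + 80 + 48 - 256)/7*(-27) = -⅐*(-377)*(-27) = (377/7)*(-27) = -10179/7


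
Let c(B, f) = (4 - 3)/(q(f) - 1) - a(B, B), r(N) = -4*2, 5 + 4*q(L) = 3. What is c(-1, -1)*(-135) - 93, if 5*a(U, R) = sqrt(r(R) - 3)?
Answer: -3 + 27*I*sqrt(11) ≈ -3.0 + 89.549*I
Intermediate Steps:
q(L) = -1/2 (q(L) = -5/4 + (1/4)*3 = -5/4 + 3/4 = -1/2)
r(N) = -8
a(U, R) = I*sqrt(11)/5 (a(U, R) = sqrt(-8 - 3)/5 = sqrt(-11)/5 = (I*sqrt(11))/5 = I*sqrt(11)/5)
c(B, f) = -2/3 - I*sqrt(11)/5 (c(B, f) = (4 - 3)/(-1/2 - 1) - I*sqrt(11)/5 = 1/(-3/2) - I*sqrt(11)/5 = 1*(-2/3) - I*sqrt(11)/5 = -2/3 - I*sqrt(11)/5)
c(-1, -1)*(-135) - 93 = (-2/3 - I*sqrt(11)/5)*(-135) - 93 = (90 + 27*I*sqrt(11)) - 93 = -3 + 27*I*sqrt(11)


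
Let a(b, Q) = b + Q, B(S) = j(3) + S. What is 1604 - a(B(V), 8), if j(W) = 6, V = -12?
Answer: 1602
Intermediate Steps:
B(S) = 6 + S
a(b, Q) = Q + b
1604 - a(B(V), 8) = 1604 - (8 + (6 - 12)) = 1604 - (8 - 6) = 1604 - 1*2 = 1604 - 2 = 1602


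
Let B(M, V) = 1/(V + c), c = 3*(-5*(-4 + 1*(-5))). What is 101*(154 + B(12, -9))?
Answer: 1959905/126 ≈ 15555.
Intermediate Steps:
c = 135 (c = 3*(-5*(-4 - 5)) = 3*(-5*(-9)) = 3*45 = 135)
B(M, V) = 1/(135 + V) (B(M, V) = 1/(V + 135) = 1/(135 + V))
101*(154 + B(12, -9)) = 101*(154 + 1/(135 - 9)) = 101*(154 + 1/126) = 101*(19405/126) = 1959905/126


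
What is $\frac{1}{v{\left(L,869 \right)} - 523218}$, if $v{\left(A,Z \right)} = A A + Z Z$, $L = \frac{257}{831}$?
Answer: $\frac{690561}{160170856072} \approx 4.3114 \cdot 10^{-6}$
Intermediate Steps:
$L = \frac{257}{831}$ ($L = 257 \cdot \frac{1}{831} = \frac{257}{831} \approx 0.30927$)
$v{\left(A,Z \right)} = A^{2} + Z^{2}$
$\frac{1}{v{\left(L,869 \right)} - 523218} = \frac{1}{\left(\left(\frac{257}{831}\right)^{2} + 869^{2}\right) - 523218} = \frac{1}{\left(\frac{66049}{690561} + 755161\right) - 523218} = \frac{1}{\frac{521484801370}{690561} - 523218} = \frac{1}{\frac{160170856072}{690561}} = \frac{690561}{160170856072}$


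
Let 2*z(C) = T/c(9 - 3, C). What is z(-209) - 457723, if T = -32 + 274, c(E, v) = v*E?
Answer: -52180433/114 ≈ -4.5772e+5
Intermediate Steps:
c(E, v) = E*v
T = 242
z(C) = 121/(6*C) (z(C) = (242/(((9 - 3)*C)))/2 = (242/((6*C)))/2 = (242*(1/(6*C)))/2 = (121/(3*C))/2 = 121/(6*C))
z(-209) - 457723 = (121/6)/(-209) - 457723 = (121/6)*(-1/209) - 457723 = -11/114 - 457723 = -52180433/114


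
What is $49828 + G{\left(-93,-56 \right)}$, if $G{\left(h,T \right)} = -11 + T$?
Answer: $49761$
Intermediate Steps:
$49828 + G{\left(-93,-56 \right)} = 49828 - 67 = 49761$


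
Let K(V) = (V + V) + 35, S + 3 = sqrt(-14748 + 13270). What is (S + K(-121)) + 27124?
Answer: 26914 + I*sqrt(1478) ≈ 26914.0 + 38.445*I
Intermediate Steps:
S = -3 + I*sqrt(1478) (S = -3 + sqrt(-14748 + 13270) = -3 + sqrt(-1478) = -3 + I*sqrt(1478) ≈ -3.0 + 38.445*I)
K(V) = 35 + 2*V (K(V) = 2*V + 35 = 35 + 2*V)
(S + K(-121)) + 27124 = ((-3 + I*sqrt(1478)) + (35 + 2*(-121))) + 27124 = ((-3 + I*sqrt(1478)) + (35 - 242)) + 27124 = ((-3 + I*sqrt(1478)) - 207) + 27124 = (-210 + I*sqrt(1478)) + 27124 = 26914 + I*sqrt(1478)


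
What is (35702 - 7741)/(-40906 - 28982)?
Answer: -27961/69888 ≈ -0.40008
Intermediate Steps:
(35702 - 7741)/(-40906 - 28982) = 27961/(-69888) = 27961*(-1/69888) = -27961/69888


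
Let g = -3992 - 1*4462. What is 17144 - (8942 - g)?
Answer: -252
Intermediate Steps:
g = -8454 (g = -3992 - 4462 = -8454)
17144 - (8942 - g) = 17144 - (8942 - 1*(-8454)) = 17144 - (8942 + 8454) = 17144 - 1*17396 = 17144 - 17396 = -252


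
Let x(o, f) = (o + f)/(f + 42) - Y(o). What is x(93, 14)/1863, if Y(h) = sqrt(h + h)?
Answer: 107/104328 - sqrt(186)/1863 ≈ -0.0062949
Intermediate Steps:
Y(h) = sqrt(2)*sqrt(h) (Y(h) = sqrt(2*h) = sqrt(2)*sqrt(h))
x(o, f) = (f + o)/(42 + f) - sqrt(2)*sqrt(o) (x(o, f) = (o + f)/(f + 42) - sqrt(2)*sqrt(o) = (f + o)/(42 + f) - sqrt(2)*sqrt(o))
x(93, 14)/1863 = ((14 + 93 - 42*sqrt(2)*sqrt(93) - 1*14*sqrt(2)*sqrt(93))/(42 + 14))/1863 = ((14 + 93 - 42*sqrt(186) - 14*sqrt(186))/56)*(1/1863) = ((107 - 56*sqrt(186))/56)*(1/1863) = (107/56 - sqrt(186))*(1/1863) = 107/104328 - sqrt(186)/1863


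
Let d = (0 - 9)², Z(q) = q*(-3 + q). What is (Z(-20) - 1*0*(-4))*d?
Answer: 37260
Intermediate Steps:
d = 81 (d = (-9)² = 81)
(Z(-20) - 1*0*(-4))*d = (-20*(-3 - 20) - 1*0*(-4))*81 = (-20*(-23) + 0*(-4))*81 = (460 + 0)*81 = 460*81 = 37260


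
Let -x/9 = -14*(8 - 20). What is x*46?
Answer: -69552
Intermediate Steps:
x = -1512 (x = -(-126)*(8 - 20) = -(-126)*(-12) = -9*168 = -1512)
x*46 = -1512*46 = -69552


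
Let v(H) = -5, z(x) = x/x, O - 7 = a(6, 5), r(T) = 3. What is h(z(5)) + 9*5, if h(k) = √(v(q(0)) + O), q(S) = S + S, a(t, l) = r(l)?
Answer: 45 + √5 ≈ 47.236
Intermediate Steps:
a(t, l) = 3
O = 10 (O = 7 + 3 = 10)
q(S) = 2*S
z(x) = 1
h(k) = √5 (h(k) = √(-5 + 10) = √5)
h(z(5)) + 9*5 = √5 + 9*5 = √5 + 45 = 45 + √5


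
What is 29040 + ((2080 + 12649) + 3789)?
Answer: 47558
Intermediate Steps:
29040 + ((2080 + 12649) + 3789) = 29040 + (14729 + 3789) = 29040 + 18518 = 47558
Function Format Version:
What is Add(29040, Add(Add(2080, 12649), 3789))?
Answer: 47558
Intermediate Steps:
Add(29040, Add(Add(2080, 12649), 3789)) = Add(29040, Add(14729, 3789)) = Add(29040, 18518) = 47558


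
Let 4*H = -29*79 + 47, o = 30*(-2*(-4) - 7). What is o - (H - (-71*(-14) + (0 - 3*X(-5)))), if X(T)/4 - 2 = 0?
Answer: 1561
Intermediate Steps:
o = 30 (o = 30*(8 - 7) = 30*1 = 30)
H = -561 (H = (-29*79 + 47)/4 = (-2291 + 47)/4 = (¼)*(-2244) = -561)
X(T) = 8 (X(T) = 8 + 4*0 = 8 + 0 = 8)
o - (H - (-71*(-14) + (0 - 3*X(-5)))) = 30 - (-561 - (-71*(-14) + (0 - 3*8))) = 30 - (-561 - (994 + (0 - 24))) = 30 - (-561 - (994 - 24)) = 30 - (-561 - 1*970) = 30 - (-561 - 970) = 30 - 1*(-1531) = 30 + 1531 = 1561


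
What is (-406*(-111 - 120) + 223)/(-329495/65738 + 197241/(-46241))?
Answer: -285767698769722/28202407153 ≈ -10133.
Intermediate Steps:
(-406*(-111 - 120) + 223)/(-329495/65738 + 197241/(-46241)) = (-406*(-231) + 223)/(-329495*1/65738 + 197241*(-1/46241)) = (93786 + 223)/(-329495/65738 - 197241/46241) = 94009/(-28202407153/3039790858) = 94009*(-3039790858/28202407153) = -285767698769722/28202407153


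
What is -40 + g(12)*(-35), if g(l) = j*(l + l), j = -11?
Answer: 9200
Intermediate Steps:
g(l) = -22*l (g(l) = -11*(l + l) = -22*l)
-40 + g(12)*(-35) = -40 - 22*12*(-35) = -40 - 264*(-35) = -40 + 9240 = 9200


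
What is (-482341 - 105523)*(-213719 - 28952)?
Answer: 142657544744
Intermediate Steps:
(-482341 - 105523)*(-213719 - 28952) = -587864*(-242671) = 142657544744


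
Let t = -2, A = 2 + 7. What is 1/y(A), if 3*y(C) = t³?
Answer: -3/8 ≈ -0.37500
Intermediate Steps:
A = 9
y(C) = -8/3 (y(C) = (⅓)*(-2)³ = (⅓)*(-8) = -8/3)
1/y(A) = 1/(-8/3) = -3/8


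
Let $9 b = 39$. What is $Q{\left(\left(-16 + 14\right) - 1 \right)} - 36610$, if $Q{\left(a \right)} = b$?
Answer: $- \frac{109817}{3} \approx -36606.0$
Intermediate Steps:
$b = \frac{13}{3}$ ($b = \frac{1}{9} \cdot 39 = \frac{13}{3} \approx 4.3333$)
$Q{\left(a \right)} = \frac{13}{3}$
$Q{\left(\left(-16 + 14\right) - 1 \right)} - 36610 = \frac{13}{3} - 36610 = - \frac{109817}{3}$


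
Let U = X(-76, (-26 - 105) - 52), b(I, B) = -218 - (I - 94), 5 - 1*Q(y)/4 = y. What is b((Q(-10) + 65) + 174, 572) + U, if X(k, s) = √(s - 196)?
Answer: -423 + I*√379 ≈ -423.0 + 19.468*I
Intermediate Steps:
Q(y) = 20 - 4*y
X(k, s) = √(-196 + s)
b(I, B) = -124 - I (b(I, B) = -218 - (-94 + I) = -218 + (94 - I) = -124 - I)
U = I*√379 (U = √(-196 + ((-26 - 105) - 52)) = √(-196 + (-131 - 52)) = √(-196 - 183) = √(-379) = I*√379 ≈ 19.468*I)
b((Q(-10) + 65) + 174, 572) + U = (-124 - (((20 - 4*(-10)) + 65) + 174)) + I*√379 = (-124 - (((20 + 40) + 65) + 174)) + I*√379 = (-124 - ((60 + 65) + 174)) + I*√379 = (-124 - (125 + 174)) + I*√379 = (-124 - 1*299) + I*√379 = (-124 - 299) + I*√379 = -423 + I*√379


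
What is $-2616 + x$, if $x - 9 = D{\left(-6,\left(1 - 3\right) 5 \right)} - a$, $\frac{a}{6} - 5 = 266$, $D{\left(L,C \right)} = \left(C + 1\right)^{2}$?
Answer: $-4152$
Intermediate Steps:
$D{\left(L,C \right)} = \left(1 + C\right)^{2}$
$a = 1626$ ($a = 30 + 6 \cdot 266 = 30 + 1596 = 1626$)
$x = -1536$ ($x = 9 + \left(\left(1 + \left(1 - 3\right) 5\right)^{2} - 1626\right) = 9 - \left(1626 - \left(1 - 10\right)^{2}\right) = 9 - \left(1626 - \left(-9\right)^{2}\right) = 9 + \left(81 - 1626\right) = 9 - 1545 = -1536$)
$-2616 + x = -2616 - 1536 = -4152$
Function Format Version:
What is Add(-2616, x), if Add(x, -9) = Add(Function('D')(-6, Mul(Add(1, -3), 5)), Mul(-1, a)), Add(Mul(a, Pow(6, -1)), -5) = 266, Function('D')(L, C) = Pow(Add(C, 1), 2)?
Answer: -4152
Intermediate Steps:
Function('D')(L, C) = Pow(Add(1, C), 2)
a = 1626 (a = Add(30, Mul(6, 266)) = Add(30, 1596) = 1626)
x = -1536 (x = Add(9, Add(Pow(Add(1, Mul(Add(1, -3), 5)), 2), Mul(-1, 1626))) = Add(9, Add(Pow(Add(1, Mul(-2, 5)), 2), -1626)) = Add(9, Add(Pow(Add(1, -10), 2), -1626)) = Add(9, Add(Pow(-9, 2), -1626)) = Add(9, Add(81, -1626)) = Add(9, -1545) = -1536)
Add(-2616, x) = Add(-2616, -1536) = -4152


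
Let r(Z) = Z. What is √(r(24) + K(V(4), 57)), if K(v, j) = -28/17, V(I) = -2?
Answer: 2*√1615/17 ≈ 4.7279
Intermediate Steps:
K(v, j) = -28/17 (K(v, j) = -28*1/17 = -28/17)
√(r(24) + K(V(4), 57)) = √(24 - 28/17) = √(380/17) = 2*√1615/17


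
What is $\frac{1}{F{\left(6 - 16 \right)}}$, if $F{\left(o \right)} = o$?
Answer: $- \frac{1}{10} \approx -0.1$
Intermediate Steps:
$\frac{1}{F{\left(6 - 16 \right)}} = \frac{1}{6 - 16} = \frac{1}{-10} = - \frac{1}{10}$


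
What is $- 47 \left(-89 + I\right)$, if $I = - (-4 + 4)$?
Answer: $4183$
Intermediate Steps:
$I = 0$ ($I = \left(-1\right) 0 = 0$)
$- 47 \left(-89 + I\right) = - 47 \left(-89 + 0\right) = \left(-47\right) \left(-89\right) = 4183$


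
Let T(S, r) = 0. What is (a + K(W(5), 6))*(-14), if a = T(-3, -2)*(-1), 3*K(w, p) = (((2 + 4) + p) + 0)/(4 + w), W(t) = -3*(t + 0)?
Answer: 56/11 ≈ 5.0909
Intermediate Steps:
W(t) = -3*t
K(w, p) = (6 + p)/(3*(4 + w)) (K(w, p) = ((((2 + 4) + p) + 0)/(4 + w))/3 = (((6 + p) + 0)/(4 + w))/3 = ((6 + p)/(4 + w))/3 = (6 + p)/(3*(4 + w)))
a = 0 (a = 0*(-1) = 0)
(a + K(W(5), 6))*(-14) = (0 + (6 + 6)/(3*(4 - 3*5)))*(-14) = (0 + (⅓)*12/(4 - 15))*(-14) = (0 + (⅓)*12/(-11))*(-14) = (0 + (⅓)*(-1/11)*12)*(-14) = (0 - 4/11)*(-14) = -4/11*(-14) = 56/11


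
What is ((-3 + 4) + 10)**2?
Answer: 121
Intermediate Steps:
((-3 + 4) + 10)**2 = (1 + 10)**2 = 11**2 = 121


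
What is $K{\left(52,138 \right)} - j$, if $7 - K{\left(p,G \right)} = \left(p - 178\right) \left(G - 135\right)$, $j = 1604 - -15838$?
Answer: $-17057$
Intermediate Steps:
$j = 17442$ ($j = 1604 + 15838 = 17442$)
$K{\left(p,G \right)} = 7 - \left(-178 + p\right) \left(-135 + G\right)$ ($K{\left(p,G \right)} = 7 - \left(p - 178\right) \left(G - 135\right) = 7 - \left(-178 + p\right) \left(-135 + G\right)$)
$K{\left(52,138 \right)} - j = \left(-24023 + 135 \cdot 52 + 178 \cdot 138 - 138 \cdot 52\right) - 17442 = \left(-24023 + 7020 + 24564 - 7176\right) - 17442 = 385 - 17442 = -17057$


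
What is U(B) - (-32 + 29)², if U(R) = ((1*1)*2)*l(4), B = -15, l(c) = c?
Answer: -1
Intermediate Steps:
U(R) = 8 (U(R) = ((1*1)*2)*4 = (1*2)*4 = 2*4 = 8)
U(B) - (-32 + 29)² = 8 - (-32 + 29)² = 8 - 1*(-3)² = 8 - 1*9 = 8 - 9 = -1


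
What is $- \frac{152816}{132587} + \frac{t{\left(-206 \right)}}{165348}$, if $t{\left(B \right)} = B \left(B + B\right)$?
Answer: $- \frac{3503724026}{5480748819} \approx -0.63928$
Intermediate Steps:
$t{\left(B \right)} = 2 B^{2}$ ($t{\left(B \right)} = B 2 B = 2 B^{2}$)
$- \frac{152816}{132587} + \frac{t{\left(-206 \right)}}{165348} = - \frac{152816}{132587} + \frac{2 \left(-206\right)^{2}}{165348} = \left(-152816\right) \frac{1}{132587} + 2 \cdot 42436 \cdot \frac{1}{165348} = - \frac{152816}{132587} + 84872 \cdot \frac{1}{165348} = - \frac{152816}{132587} + \frac{21218}{41337} = - \frac{3503724026}{5480748819}$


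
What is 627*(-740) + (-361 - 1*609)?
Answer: -464950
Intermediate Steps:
627*(-740) + (-361 - 1*609) = -463980 + (-361 - 609) = -463980 - 970 = -464950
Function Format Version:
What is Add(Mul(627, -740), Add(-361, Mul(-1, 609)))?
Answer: -464950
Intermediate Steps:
Add(Mul(627, -740), Add(-361, Mul(-1, 609))) = Add(-463980, Add(-361, -609)) = Add(-463980, -970) = -464950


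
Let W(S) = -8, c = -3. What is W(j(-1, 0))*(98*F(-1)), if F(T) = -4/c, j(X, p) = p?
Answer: -3136/3 ≈ -1045.3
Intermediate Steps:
F(T) = 4/3 (F(T) = -4/(-3) = -4*(-⅓) = 4/3)
W(j(-1, 0))*(98*F(-1)) = -784*4/3 = -8*392/3 = -3136/3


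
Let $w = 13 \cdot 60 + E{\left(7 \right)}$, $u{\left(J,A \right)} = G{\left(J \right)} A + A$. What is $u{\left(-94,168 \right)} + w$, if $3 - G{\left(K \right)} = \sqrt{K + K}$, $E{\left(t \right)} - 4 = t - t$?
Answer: $1456 - 336 i \sqrt{47} \approx 1456.0 - 2303.5 i$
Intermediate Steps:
$E{\left(t \right)} = 4$ ($E{\left(t \right)} = 4 + \left(t - t\right) = 4 + 0 = 4$)
$G{\left(K \right)} = 3 - \sqrt{2} \sqrt{K}$ ($G{\left(K \right)} = 3 - \sqrt{K + K} = 3 - \sqrt{2 K} = 3 - \sqrt{2} \sqrt{K}$)
$u{\left(J,A \right)} = A + A \left(3 - \sqrt{2} \sqrt{J}\right)$ ($u{\left(J,A \right)} = \left(3 - \sqrt{2} \sqrt{J}\right) A + A = A \left(3 - \sqrt{2} \sqrt{J}\right) + A = A + A \left(3 - \sqrt{2} \sqrt{J}\right)$)
$w = 784$ ($w = 13 \cdot 60 + 4 = 780 + 4 = 784$)
$u{\left(-94,168 \right)} + w = 168 \left(4 - \sqrt{2} \sqrt{-94}\right) + 784 = 168 \left(4 - \sqrt{2} i \sqrt{94}\right) + 784 = 168 \left(4 - 2 i \sqrt{47}\right) + 784 = \left(672 - 336 i \sqrt{47}\right) + 784 = 1456 - 336 i \sqrt{47}$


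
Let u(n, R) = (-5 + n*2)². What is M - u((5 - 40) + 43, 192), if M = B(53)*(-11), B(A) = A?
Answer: -704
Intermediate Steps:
u(n, R) = (-5 + 2*n)²
M = -583 (M = 53*(-11) = -583)
M - u((5 - 40) + 43, 192) = -583 - (-5 + 2*((5 - 40) + 43))² = -583 - (-5 + 2*(-35 + 43))² = -583 - (-5 + 2*8)² = -583 - (-5 + 16)² = -583 - 1*11² = -583 - 1*121 = -583 - 121 = -704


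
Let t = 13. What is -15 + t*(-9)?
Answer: -132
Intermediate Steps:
-15 + t*(-9) = -15 + 13*(-9) = -15 - 117 = -132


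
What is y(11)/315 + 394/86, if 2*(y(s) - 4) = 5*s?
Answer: 2013/430 ≈ 4.6814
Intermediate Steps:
y(s) = 4 + 5*s/2 (y(s) = 4 + (5*s)/2 = 4 + 5*s/2)
y(11)/315 + 394/86 = (4 + (5/2)*11)/315 + 394/86 = (4 + 55/2)*(1/315) + 394*(1/86) = (63/2)*(1/315) + 197/43 = 1/10 + 197/43 = 2013/430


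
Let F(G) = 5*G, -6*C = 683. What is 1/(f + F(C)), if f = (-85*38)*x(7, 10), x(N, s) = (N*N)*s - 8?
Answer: -6/9344575 ≈ -6.4208e-7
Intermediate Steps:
C = -683/6 (C = -⅙*683 = -683/6 ≈ -113.83)
x(N, s) = -8 + s*N² (x(N, s) = N²*s - 8 = s*N² - 8 = -8 + s*N²)
f = -1556860 (f = (-85*38)*(-8 + 10*7²) = -3230*(-8 + 10*49) = -3230*(-8 + 490) = -3230*482 = -1556860)
1/(f + F(C)) = 1/(-1556860 + 5*(-683/6)) = 1/(-1556860 - 3415/6) = 1/(-9344575/6) = -6/9344575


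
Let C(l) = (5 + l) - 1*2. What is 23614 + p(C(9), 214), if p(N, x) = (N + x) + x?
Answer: 24054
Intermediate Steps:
C(l) = 3 + l (C(l) = (5 + l) - 2 = 3 + l)
p(N, x) = N + 2*x
23614 + p(C(9), 214) = 23614 + ((3 + 9) + 2*214) = 23614 + (12 + 428) = 23614 + 440 = 24054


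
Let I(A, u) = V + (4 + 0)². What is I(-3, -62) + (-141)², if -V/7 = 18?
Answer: 19771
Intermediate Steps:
V = -126 (V = -7*18 = -126)
I(A, u) = -110 (I(A, u) = -126 + (4 + 0)² = -126 + 4² = -126 + 16 = -110)
I(-3, -62) + (-141)² = -110 + (-141)² = -110 + 19881 = 19771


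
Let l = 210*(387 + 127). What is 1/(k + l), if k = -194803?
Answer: -1/86863 ≈ -1.1512e-5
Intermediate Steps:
l = 107940 (l = 210*514 = 107940)
1/(k + l) = 1/(-194803 + 107940) = 1/(-86863) = -1/86863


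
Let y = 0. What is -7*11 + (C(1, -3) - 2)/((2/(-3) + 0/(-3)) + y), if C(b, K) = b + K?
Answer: -71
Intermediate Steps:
C(b, K) = K + b
-7*11 + (C(1, -3) - 2)/((2/(-3) + 0/(-3)) + y) = -7*11 + ((-3 + 1) - 2)/((2/(-3) + 0/(-3)) + 0) = -77 + (-2 - 2)/((2*(-1/3) + 0*(-1/3)) + 0) = -77 - 4/((-2/3 + 0) + 0) = -77 - 4/(-2/3 + 0) = -77 - 4/(-2/3) = -77 - 4*(-3/2) = -77 + 6 = -71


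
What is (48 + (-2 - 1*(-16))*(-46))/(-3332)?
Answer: 149/833 ≈ 0.17887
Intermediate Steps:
(48 + (-2 - 1*(-16))*(-46))/(-3332) = (48 + (-2 + 16)*(-46))*(-1/3332) = (48 + 14*(-46))*(-1/3332) = (48 - 644)*(-1/3332) = -596*(-1/3332) = 149/833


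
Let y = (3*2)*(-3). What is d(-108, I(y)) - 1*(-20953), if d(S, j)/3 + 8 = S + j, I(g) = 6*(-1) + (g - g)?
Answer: 20587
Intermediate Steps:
y = -18 (y = 6*(-3) = -18)
I(g) = -6 (I(g) = -6 + 0 = -6)
d(S, j) = -24 + 3*S + 3*j (d(S, j) = -24 + 3*(S + j) = -24 + (3*S + 3*j) = -24 + 3*S + 3*j)
d(-108, I(y)) - 1*(-20953) = (-24 + 3*(-108) + 3*(-6)) - 1*(-20953) = (-24 - 324 - 18) + 20953 = -366 + 20953 = 20587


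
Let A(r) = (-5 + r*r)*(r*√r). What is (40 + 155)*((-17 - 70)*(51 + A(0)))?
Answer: -865215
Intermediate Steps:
A(r) = r^(3/2)*(-5 + r²) (A(r) = (-5 + r²)*r^(3/2) = r^(3/2)*(-5 + r²))
(40 + 155)*((-17 - 70)*(51 + A(0))) = (40 + 155)*((-17 - 70)*(51 + 0^(3/2)*(-5 + 0²))) = 195*(-87*(51 + 0*(-5 + 0))) = 195*(-87*(51 + 0*(-5))) = 195*(-87*(51 + 0)) = 195*(-87*51) = 195*(-4437) = -865215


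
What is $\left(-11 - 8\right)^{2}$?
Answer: $361$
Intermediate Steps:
$\left(-11 - 8\right)^{2} = \left(-19\right)^{2} = 361$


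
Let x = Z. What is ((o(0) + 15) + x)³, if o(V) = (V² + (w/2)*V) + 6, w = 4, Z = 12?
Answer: 35937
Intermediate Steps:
x = 12
o(V) = 6 + V² + 2*V (o(V) = (V² + (4/2)*V) + 6 = (V² + (4*(½))*V) + 6 = (V² + 2*V) + 6 = 6 + V² + 2*V)
((o(0) + 15) + x)³ = (((6 + 0² + 2*0) + 15) + 12)³ = (((6 + 0 + 0) + 15) + 12)³ = ((6 + 15) + 12)³ = (21 + 12)³ = 33³ = 35937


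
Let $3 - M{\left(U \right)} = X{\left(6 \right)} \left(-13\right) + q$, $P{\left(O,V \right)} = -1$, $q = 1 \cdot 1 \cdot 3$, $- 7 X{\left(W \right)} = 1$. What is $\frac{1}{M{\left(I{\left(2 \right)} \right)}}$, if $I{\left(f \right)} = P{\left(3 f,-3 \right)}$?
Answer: $- \frac{7}{13} \approx -0.53846$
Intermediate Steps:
$X{\left(W \right)} = - \frac{1}{7}$ ($X{\left(W \right)} = \left(- \frac{1}{7}\right) 1 = - \frac{1}{7}$)
$q = 3$ ($q = 1 \cdot 3 = 3$)
$I{\left(f \right)} = -1$
$M{\left(U \right)} = - \frac{13}{7}$ ($M{\left(U \right)} = 3 - \left(\left(- \frac{1}{7}\right) \left(-13\right) + 3\right) = 3 - \left(\frac{13}{7} + 3\right) = 3 - \frac{34}{7} = - \frac{13}{7}$)
$\frac{1}{M{\left(I{\left(2 \right)} \right)}} = \frac{1}{- \frac{13}{7}} = - \frac{7}{13}$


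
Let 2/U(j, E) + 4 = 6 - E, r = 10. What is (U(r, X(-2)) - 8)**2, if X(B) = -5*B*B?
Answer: 7569/121 ≈ 62.554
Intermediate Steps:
X(B) = -5*B**2
U(j, E) = 2/(2 - E) (U(j, E) = 2/(-4 + (6 - E)) = 2/(2 - E))
(U(r, X(-2)) - 8)**2 = (-2/(-2 - 5*(-2)**2) - 8)**2 = (-2/(-2 - 5*4) - 8)**2 = (-2/(-2 - 20) - 8)**2 = (-2/(-22) - 8)**2 = (-2*(-1/22) - 8)**2 = (1/11 - 8)**2 = (-87/11)**2 = 7569/121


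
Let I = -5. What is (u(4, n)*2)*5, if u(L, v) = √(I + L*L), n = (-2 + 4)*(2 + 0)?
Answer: 10*√11 ≈ 33.166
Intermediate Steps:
n = 4 (n = 2*2 = 4)
u(L, v) = √(-5 + L²) (u(L, v) = √(-5 + L*L) = √(-5 + L²))
(u(4, n)*2)*5 = (√(-5 + 4²)*2)*5 = (√(-5 + 16)*2)*5 = (√11*2)*5 = (2*√11)*5 = 10*√11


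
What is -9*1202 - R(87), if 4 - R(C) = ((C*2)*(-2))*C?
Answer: -41098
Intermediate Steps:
R(C) = 4 + 4*C**2 (R(C) = 4 - (C*2)*(-2)*C = 4 - (2*C)*(-2)*C = 4 - (-4*C)*C = 4 - (-4)*C**2 = 4 + 4*C**2)
-9*1202 - R(87) = -9*1202 - (4 + 4*87**2) = -10818 - (4 + 4*7569) = -10818 - (4 + 30276) = -10818 - 1*30280 = -10818 - 30280 = -41098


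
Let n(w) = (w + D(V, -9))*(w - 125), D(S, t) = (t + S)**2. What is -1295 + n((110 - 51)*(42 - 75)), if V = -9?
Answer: 3361561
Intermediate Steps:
D(S, t) = (S + t)**2
n(w) = (-125 + w)*(324 + w) (n(w) = (w + (-9 - 9)**2)*(w - 125) = (w + (-18)**2)*(-125 + w) = (w + 324)*(-125 + w) = (324 + w)*(-125 + w) = (-125 + w)*(324 + w))
-1295 + n((110 - 51)*(42 - 75)) = -1295 + (-40500 + ((110 - 51)*(42 - 75))**2 + 199*((110 - 51)*(42 - 75))) = -1295 + (-40500 + (59*(-33))**2 + 199*(59*(-33))) = -1295 + (-40500 + (-1947)**2 + 199*(-1947)) = -1295 + (-40500 + 3790809 - 387453) = -1295 + 3362856 = 3361561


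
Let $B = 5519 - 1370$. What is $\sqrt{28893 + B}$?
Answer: $\sqrt{33042} \approx 181.77$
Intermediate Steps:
$B = 4149$ ($B = 5519 - 1370 = 4149$)
$\sqrt{28893 + B} = \sqrt{28893 + 4149} = \sqrt{33042}$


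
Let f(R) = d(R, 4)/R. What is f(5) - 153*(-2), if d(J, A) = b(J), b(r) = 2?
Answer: 1532/5 ≈ 306.40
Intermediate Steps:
d(J, A) = 2
f(R) = 2/R
f(5) - 153*(-2) = 2/5 - 153*(-2) = 2*(⅕) + 306 = ⅖ + 306 = 1532/5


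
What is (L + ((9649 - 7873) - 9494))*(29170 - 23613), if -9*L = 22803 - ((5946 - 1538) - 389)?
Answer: -490383022/9 ≈ -5.4487e+7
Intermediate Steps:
L = -18784/9 (L = -(22803 - ((5946 - 1538) - 389))/9 = -(22803 - (4408 - 389))/9 = -(22803 - 1*4019)/9 = -(22803 - 4019)/9 = -1/9*18784 = -18784/9 ≈ -2087.1)
(L + ((9649 - 7873) - 9494))*(29170 - 23613) = (-18784/9 + ((9649 - 7873) - 9494))*(29170 - 23613) = (-18784/9 + (1776 - 9494))*5557 = (-18784/9 - 7718)*5557 = -88246/9*5557 = -490383022/9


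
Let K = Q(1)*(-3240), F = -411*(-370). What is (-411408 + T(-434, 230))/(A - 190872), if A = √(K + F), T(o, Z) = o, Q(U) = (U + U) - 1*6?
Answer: 13101517704/6071992559 + 205921*√165030/18215977677 ≈ 2.1623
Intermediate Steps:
Q(U) = -6 + 2*U (Q(U) = 2*U - 6 = -6 + 2*U)
F = 152070
K = 12960 (K = (-6 + 2*1)*(-3240) = (-6 + 2)*(-3240) = -4*(-3240) = 12960)
A = √165030 (A = √(12960 + 152070) = √165030 ≈ 406.24)
(-411408 + T(-434, 230))/(A - 190872) = (-411408 - 434)/(√165030 - 190872) = -411842/(-190872 + √165030)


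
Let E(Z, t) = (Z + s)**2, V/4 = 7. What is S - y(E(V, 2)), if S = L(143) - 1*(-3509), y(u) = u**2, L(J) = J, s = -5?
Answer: -276189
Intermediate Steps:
V = 28 (V = 4*7 = 28)
E(Z, t) = (-5 + Z)**2 (E(Z, t) = (Z - 5)**2 = (-5 + Z)**2)
S = 3652 (S = 143 - 1*(-3509) = 143 + 3509 = 3652)
S - y(E(V, 2)) = 3652 - ((-5 + 28)**2)**2 = 3652 - (23**2)**2 = 3652 - 1*529**2 = 3652 - 1*279841 = 3652 - 279841 = -276189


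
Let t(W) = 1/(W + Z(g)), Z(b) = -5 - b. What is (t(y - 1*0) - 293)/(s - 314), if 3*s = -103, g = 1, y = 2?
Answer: 3519/4180 ≈ 0.84187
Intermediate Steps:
s = -103/3 (s = (⅓)*(-103) = -103/3 ≈ -34.333)
t(W) = 1/(-6 + W) (t(W) = 1/(W + (-5 - 1*1)) = 1/(W + (-5 - 1)) = 1/(W - 6) = 1/(-6 + W))
(t(y - 1*0) - 293)/(s - 314) = (1/(-6 + (2 - 1*0)) - 293)/(-103/3 - 314) = (1/(-6 + (2 + 0)) - 293)/(-1045/3) = (1/(-6 + 2) - 293)*(-3/1045) = (1/(-4) - 293)*(-3/1045) = (-¼ - 293)*(-3/1045) = -1173/4*(-3/1045) = 3519/4180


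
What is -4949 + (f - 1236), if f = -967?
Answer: -7152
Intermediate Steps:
-4949 + (f - 1236) = -4949 + (-967 - 1236) = -4949 - 2203 = -7152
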